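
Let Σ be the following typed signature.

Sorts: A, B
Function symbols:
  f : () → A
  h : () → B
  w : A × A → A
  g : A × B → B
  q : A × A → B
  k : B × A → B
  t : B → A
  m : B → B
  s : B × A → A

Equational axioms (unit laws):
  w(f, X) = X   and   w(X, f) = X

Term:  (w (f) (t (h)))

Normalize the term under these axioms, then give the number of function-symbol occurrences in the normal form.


1. (w (f) (t (h)))  →  (t (h))
normal form: (t (h))

size = 2


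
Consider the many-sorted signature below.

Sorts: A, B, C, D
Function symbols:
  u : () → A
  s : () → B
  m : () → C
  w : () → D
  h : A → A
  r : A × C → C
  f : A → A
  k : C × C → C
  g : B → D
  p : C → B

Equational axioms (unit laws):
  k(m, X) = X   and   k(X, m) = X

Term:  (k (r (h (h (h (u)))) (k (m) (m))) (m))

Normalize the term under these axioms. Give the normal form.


normal form = (r (h (h (h (u)))) (m))

1. (k (r (h (h (h (u)))) (k (m) (m))) (m))  →  (r (h (h (h (u)))) (k (m) (m)))
2. (r (h (h (h (u)))) (k (m) (m)))  →  (r (h (h (h (u)))) (m))


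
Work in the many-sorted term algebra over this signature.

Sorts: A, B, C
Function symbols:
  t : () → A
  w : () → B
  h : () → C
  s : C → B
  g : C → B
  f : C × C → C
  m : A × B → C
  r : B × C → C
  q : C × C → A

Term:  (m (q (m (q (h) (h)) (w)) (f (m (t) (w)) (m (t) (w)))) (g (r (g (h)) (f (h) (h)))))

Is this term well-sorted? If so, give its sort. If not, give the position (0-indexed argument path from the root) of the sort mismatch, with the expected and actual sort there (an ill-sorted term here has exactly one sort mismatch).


well-sorted; sort = C

        (h) : C
        (h) : C
      (q (h) (h)) : A
      (w) : B
    (m (q (h) (h)) (w)) : C
        (t) : A
        (w) : B
      (m (t) (w)) : C
        (t) : A
        (w) : B
      (m (t) (w)) : C
    (f (m (t) (w)) (m (t) (w))) : C
  (q (m (q (h) (h)) (w)) (f (m (t) (w)) (m (t) (w)))) : A
        (h) : C
      (g (h)) : B
        (h) : C
        (h) : C
      (f (h) (h)) : C
    (r (g (h)) (f (h) (h))) : C
  (g (r (g (h)) (f (h) (h)))) : B
(m (q (m (q (h) (h)) (w)) (f (m (t) (w)) (m (t) (w)))) (g (r (g (h)) (f (h) (h))))) : C


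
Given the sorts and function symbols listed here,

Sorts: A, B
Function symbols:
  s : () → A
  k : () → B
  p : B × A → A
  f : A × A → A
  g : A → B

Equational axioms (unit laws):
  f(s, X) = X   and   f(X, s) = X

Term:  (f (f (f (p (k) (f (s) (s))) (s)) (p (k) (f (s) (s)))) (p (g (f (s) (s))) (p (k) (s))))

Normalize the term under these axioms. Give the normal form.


normal form = (f (f (p (k) (s)) (p (k) (s))) (p (g (s)) (p (k) (s))))

1. (f (f (f (p (k) (f (s) (s))) (s)) (p (k) (f (s) (s)))) (p (g (f (s) (s))) (p (k) (s))))  →  (f (f (p (k) (f (s) (s))) (p (k) (f (s) (s)))) (p (g (f (s) (s))) (p (k) (s))))
2. (f (f (p (k) (f (s) (s))) (p (k) (f (s) (s)))) (p (g (f (s) (s))) (p (k) (s))))  →  (f (f (p (k) (s)) (p (k) (f (s) (s)))) (p (g (f (s) (s))) (p (k) (s))))
3. (f (f (p (k) (s)) (p (k) (f (s) (s)))) (p (g (f (s) (s))) (p (k) (s))))  →  (f (f (p (k) (s)) (p (k) (s))) (p (g (f (s) (s))) (p (k) (s))))
4. (f (f (p (k) (s)) (p (k) (s))) (p (g (f (s) (s))) (p (k) (s))))  →  (f (f (p (k) (s)) (p (k) (s))) (p (g (s)) (p (k) (s))))


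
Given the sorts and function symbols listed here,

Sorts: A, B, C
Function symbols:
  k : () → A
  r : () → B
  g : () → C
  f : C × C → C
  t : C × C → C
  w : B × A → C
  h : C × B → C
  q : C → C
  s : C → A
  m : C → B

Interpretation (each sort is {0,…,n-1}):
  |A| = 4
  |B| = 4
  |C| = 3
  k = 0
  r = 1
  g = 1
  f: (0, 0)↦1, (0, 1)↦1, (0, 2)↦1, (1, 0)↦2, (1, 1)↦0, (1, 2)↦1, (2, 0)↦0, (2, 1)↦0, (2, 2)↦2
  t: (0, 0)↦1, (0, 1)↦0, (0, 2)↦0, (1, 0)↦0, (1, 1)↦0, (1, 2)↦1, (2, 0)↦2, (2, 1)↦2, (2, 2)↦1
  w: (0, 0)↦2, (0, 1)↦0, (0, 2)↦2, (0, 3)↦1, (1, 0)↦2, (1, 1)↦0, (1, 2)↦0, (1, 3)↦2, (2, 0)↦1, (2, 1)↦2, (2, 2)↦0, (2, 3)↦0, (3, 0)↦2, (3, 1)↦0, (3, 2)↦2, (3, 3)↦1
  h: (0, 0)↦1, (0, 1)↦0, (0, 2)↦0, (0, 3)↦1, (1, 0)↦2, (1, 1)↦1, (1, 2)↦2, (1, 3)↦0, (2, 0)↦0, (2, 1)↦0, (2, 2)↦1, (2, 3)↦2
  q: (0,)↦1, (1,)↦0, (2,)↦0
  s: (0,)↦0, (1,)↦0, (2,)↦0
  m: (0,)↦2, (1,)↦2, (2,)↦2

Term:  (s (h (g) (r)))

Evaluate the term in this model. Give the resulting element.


  g = 1
  r = 1
  (h (g) (r)) = h(1, 1) = 1
  (s (h (g) (r))) = s(1,) = 0

value = 0


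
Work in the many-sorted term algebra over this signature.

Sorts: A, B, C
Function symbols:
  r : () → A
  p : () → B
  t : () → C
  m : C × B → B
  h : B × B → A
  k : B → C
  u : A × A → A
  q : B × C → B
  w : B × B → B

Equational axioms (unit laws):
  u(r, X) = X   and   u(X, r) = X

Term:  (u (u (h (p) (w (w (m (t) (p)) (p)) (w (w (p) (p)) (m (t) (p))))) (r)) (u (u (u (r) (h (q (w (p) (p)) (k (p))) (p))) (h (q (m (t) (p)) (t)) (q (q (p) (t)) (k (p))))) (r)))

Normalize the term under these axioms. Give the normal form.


normal form = (u (h (p) (w (w (m (t) (p)) (p)) (w (w (p) (p)) (m (t) (p))))) (u (h (q (w (p) (p)) (k (p))) (p)) (h (q (m (t) (p)) (t)) (q (q (p) (t)) (k (p))))))

1. (u (u (h (p) (w (w (m (t) (p)) (p)) (w (w (p) (p)) (m (t) (p))))) (r)) (u (u (u (r) (h (q (w (p) (p)) (k (p))) (p))) (h (q (m (t) (p)) (t)) (q (q (p) (t)) (k (p))))) (r)))  →  (u (h (p) (w (w (m (t) (p)) (p)) (w (w (p) (p)) (m (t) (p))))) (u (u (u (r) (h (q (w (p) (p)) (k (p))) (p))) (h (q (m (t) (p)) (t)) (q (q (p) (t)) (k (p))))) (r)))
2. (u (h (p) (w (w (m (t) (p)) (p)) (w (w (p) (p)) (m (t) (p))))) (u (u (u (r) (h (q (w (p) (p)) (k (p))) (p))) (h (q (m (t) (p)) (t)) (q (q (p) (t)) (k (p))))) (r)))  →  (u (h (p) (w (w (m (t) (p)) (p)) (w (w (p) (p)) (m (t) (p))))) (u (u (r) (h (q (w (p) (p)) (k (p))) (p))) (h (q (m (t) (p)) (t)) (q (q (p) (t)) (k (p))))))
3. (u (h (p) (w (w (m (t) (p)) (p)) (w (w (p) (p)) (m (t) (p))))) (u (u (r) (h (q (w (p) (p)) (k (p))) (p))) (h (q (m (t) (p)) (t)) (q (q (p) (t)) (k (p))))))  →  (u (h (p) (w (w (m (t) (p)) (p)) (w (w (p) (p)) (m (t) (p))))) (u (h (q (w (p) (p)) (k (p))) (p)) (h (q (m (t) (p)) (t)) (q (q (p) (t)) (k (p))))))


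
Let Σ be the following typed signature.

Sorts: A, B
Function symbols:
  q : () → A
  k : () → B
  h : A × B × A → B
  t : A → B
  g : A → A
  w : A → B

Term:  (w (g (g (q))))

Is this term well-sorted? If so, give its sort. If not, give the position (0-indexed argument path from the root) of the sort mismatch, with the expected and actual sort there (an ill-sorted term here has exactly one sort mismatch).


      (q) : A
    (g (q)) : A
  (g (g (q))) : A
(w (g (g (q)))) : B

well-sorted; sort = B


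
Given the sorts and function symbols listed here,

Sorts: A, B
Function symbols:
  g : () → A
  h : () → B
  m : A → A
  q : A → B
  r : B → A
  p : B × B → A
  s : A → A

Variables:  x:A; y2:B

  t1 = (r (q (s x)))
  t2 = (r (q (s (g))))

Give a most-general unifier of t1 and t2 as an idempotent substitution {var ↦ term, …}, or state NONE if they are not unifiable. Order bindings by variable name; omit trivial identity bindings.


{x ↦ (g)}


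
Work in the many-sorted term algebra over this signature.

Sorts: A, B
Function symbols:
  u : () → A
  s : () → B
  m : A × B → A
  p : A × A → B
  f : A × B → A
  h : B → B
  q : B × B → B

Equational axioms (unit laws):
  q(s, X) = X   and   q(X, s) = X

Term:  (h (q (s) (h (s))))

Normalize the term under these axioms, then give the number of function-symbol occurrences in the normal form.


1. (h (q (s) (h (s))))  →  (h (h (s)))
normal form: (h (h (s)))

size = 3


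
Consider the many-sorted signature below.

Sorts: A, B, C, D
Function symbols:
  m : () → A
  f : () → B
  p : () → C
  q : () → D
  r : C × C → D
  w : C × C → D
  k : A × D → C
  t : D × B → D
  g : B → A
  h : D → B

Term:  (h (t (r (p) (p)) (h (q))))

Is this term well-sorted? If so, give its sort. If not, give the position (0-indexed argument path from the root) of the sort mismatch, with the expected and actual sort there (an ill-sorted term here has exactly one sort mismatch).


      (p) : C
      (p) : C
    (r (p) (p)) : D
      (q) : D
    (h (q)) : B
  (t (r (p) (p)) (h (q))) : D
(h (t (r (p) (p)) (h (q)))) : B

well-sorted; sort = B


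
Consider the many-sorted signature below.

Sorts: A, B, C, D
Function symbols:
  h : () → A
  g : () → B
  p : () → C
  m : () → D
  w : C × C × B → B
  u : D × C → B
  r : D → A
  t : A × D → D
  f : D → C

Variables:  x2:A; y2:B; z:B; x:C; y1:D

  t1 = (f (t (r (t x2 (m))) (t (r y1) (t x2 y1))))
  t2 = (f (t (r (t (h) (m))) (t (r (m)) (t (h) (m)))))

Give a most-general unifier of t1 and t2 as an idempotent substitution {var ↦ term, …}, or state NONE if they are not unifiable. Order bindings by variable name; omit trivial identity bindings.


{x2 ↦ (h), y1 ↦ (m)}


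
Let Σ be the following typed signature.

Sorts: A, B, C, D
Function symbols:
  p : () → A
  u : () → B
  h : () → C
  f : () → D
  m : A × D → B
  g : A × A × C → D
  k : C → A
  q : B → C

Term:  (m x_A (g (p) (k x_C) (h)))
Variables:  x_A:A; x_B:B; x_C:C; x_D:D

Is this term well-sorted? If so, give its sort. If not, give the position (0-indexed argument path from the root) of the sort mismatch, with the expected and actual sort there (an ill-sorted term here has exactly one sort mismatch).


well-sorted; sort = B

  x_A : A
    (p) : A
      x_C : C
    (k x_C) : A
    (h) : C
  (g (p) (k x_C) (h)) : D
(m x_A (g (p) (k x_C) (h))) : B


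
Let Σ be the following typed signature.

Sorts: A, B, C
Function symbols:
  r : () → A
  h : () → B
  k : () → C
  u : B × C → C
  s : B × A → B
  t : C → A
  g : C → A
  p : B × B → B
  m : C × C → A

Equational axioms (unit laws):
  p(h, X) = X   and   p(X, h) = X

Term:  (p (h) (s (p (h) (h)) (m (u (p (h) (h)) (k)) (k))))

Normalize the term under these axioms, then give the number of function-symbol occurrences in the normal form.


1. (p (h) (s (p (h) (h)) (m (u (p (h) (h)) (k)) (k))))  →  (s (p (h) (h)) (m (u (p (h) (h)) (k)) (k)))
2. (s (p (h) (h)) (m (u (p (h) (h)) (k)) (k)))  →  (s (h) (m (u (p (h) (h)) (k)) (k)))
3. (s (h) (m (u (p (h) (h)) (k)) (k)))  →  (s (h) (m (u (h) (k)) (k)))
normal form: (s (h) (m (u (h) (k)) (k)))

size = 7


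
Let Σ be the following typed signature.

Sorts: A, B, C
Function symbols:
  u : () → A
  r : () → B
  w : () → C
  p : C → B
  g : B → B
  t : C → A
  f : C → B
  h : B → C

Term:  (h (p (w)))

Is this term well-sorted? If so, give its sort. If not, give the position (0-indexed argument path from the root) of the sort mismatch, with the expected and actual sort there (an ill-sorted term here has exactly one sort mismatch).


    (w) : C
  (p (w)) : B
(h (p (w))) : C

well-sorted; sort = C


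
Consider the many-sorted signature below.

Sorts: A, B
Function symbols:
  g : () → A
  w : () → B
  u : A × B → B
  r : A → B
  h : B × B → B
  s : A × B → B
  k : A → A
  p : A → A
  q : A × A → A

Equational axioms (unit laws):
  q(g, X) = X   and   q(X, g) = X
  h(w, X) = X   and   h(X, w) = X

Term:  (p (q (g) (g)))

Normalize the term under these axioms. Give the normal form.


normal form = (p (g))

1. (p (q (g) (g)))  →  (p (g))


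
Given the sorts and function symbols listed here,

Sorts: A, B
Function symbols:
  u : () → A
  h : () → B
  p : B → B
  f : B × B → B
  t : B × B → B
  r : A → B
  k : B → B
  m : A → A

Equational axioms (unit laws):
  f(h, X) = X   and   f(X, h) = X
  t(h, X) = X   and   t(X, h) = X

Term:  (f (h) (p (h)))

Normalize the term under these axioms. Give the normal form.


normal form = (p (h))

1. (f (h) (p (h)))  →  (p (h))


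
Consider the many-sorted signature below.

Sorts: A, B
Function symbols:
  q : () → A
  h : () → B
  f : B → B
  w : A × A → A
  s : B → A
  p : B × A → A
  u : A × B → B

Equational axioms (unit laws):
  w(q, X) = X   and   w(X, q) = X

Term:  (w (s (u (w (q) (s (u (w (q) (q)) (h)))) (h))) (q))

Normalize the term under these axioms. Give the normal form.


1. (w (s (u (w (q) (s (u (w (q) (q)) (h)))) (h))) (q))  →  (s (u (w (q) (s (u (w (q) (q)) (h)))) (h)))
2. (s (u (w (q) (s (u (w (q) (q)) (h)))) (h)))  →  (s (u (s (u (w (q) (q)) (h))) (h)))
3. (s (u (s (u (w (q) (q)) (h))) (h)))  →  (s (u (s (u (q) (h))) (h)))

normal form = (s (u (s (u (q) (h))) (h)))


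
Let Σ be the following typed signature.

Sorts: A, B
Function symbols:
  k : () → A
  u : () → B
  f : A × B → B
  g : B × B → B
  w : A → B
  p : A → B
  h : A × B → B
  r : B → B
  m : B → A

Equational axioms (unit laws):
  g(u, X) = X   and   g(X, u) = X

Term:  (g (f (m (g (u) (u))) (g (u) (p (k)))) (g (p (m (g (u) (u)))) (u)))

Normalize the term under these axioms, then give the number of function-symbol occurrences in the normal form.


1. (g (f (m (g (u) (u))) (g (u) (p (k)))) (g (p (m (g (u) (u)))) (u)))  →  (g (f (m (u)) (g (u) (p (k)))) (g (p (m (g (u) (u)))) (u)))
2. (g (f (m (u)) (g (u) (p (k)))) (g (p (m (g (u) (u)))) (u)))  →  (g (f (m (u)) (p (k))) (g (p (m (g (u) (u)))) (u)))
3. (g (f (m (u)) (p (k))) (g (p (m (g (u) (u)))) (u)))  →  (g (f (m (u)) (p (k))) (p (m (g (u) (u)))))
4. (g (f (m (u)) (p (k))) (p (m (g (u) (u)))))  →  (g (f (m (u)) (p (k))) (p (m (u))))
normal form: (g (f (m (u)) (p (k))) (p (m (u))))

size = 9


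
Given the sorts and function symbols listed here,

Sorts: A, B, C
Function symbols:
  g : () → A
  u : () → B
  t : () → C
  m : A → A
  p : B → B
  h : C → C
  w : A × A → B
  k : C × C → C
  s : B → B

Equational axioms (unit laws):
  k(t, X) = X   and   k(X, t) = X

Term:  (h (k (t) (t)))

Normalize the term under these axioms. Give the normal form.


normal form = (h (t))

1. (h (k (t) (t)))  →  (h (t))


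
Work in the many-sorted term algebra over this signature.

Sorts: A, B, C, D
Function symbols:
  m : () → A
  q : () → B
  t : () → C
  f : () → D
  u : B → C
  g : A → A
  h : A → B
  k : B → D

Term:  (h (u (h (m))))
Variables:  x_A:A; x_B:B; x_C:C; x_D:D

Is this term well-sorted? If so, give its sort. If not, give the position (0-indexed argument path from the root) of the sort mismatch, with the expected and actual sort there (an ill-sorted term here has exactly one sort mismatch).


      (m) : A
    (h (m)) : B
  (u (h (m))) : C
(h (u (h (m)))) : ✗ arg 0 at [0] has sort C, expected A

ill-sorted at position [0]: expected A, got C


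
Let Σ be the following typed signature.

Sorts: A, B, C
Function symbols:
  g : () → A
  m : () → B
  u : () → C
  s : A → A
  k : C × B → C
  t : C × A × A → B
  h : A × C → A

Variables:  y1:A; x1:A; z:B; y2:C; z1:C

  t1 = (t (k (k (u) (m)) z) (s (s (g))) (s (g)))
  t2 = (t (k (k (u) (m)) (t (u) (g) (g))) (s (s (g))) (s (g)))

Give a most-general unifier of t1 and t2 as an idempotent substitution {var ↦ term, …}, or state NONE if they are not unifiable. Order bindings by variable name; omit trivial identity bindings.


{z ↦ (t (u) (g) (g))}


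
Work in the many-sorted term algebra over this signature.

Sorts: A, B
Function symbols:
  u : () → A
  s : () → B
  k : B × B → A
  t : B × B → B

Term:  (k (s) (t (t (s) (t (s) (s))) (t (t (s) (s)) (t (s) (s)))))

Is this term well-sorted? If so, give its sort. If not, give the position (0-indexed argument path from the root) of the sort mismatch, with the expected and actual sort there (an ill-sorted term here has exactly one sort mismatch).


  (s) : B
      (s) : B
        (s) : B
        (s) : B
      (t (s) (s)) : B
    (t (s) (t (s) (s))) : B
        (s) : B
        (s) : B
      (t (s) (s)) : B
        (s) : B
        (s) : B
      (t (s) (s)) : B
    (t (t (s) (s)) (t (s) (s))) : B
  (t (t (s) (t (s) (s))) (t (t (s) (s)) (t (s) (s)))) : B
(k (s) (t (t (s) (t (s) (s))) (t (t (s) (s)) (t (s) (s))))) : A

well-sorted; sort = A


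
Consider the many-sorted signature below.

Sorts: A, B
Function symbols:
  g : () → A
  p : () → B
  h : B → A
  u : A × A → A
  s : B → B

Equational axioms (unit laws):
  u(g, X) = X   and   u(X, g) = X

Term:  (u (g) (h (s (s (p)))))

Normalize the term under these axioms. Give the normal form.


normal form = (h (s (s (p))))

1. (u (g) (h (s (s (p)))))  →  (h (s (s (p))))


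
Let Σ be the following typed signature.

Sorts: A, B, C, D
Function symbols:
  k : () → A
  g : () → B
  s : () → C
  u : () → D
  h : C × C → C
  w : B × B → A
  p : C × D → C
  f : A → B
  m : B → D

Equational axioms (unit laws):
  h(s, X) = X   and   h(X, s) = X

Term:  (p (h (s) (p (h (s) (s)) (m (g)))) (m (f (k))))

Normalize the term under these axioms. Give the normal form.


1. (p (h (s) (p (h (s) (s)) (m (g)))) (m (f (k))))  →  (p (p (h (s) (s)) (m (g))) (m (f (k))))
2. (p (p (h (s) (s)) (m (g))) (m (f (k))))  →  (p (p (s) (m (g))) (m (f (k))))

normal form = (p (p (s) (m (g))) (m (f (k))))


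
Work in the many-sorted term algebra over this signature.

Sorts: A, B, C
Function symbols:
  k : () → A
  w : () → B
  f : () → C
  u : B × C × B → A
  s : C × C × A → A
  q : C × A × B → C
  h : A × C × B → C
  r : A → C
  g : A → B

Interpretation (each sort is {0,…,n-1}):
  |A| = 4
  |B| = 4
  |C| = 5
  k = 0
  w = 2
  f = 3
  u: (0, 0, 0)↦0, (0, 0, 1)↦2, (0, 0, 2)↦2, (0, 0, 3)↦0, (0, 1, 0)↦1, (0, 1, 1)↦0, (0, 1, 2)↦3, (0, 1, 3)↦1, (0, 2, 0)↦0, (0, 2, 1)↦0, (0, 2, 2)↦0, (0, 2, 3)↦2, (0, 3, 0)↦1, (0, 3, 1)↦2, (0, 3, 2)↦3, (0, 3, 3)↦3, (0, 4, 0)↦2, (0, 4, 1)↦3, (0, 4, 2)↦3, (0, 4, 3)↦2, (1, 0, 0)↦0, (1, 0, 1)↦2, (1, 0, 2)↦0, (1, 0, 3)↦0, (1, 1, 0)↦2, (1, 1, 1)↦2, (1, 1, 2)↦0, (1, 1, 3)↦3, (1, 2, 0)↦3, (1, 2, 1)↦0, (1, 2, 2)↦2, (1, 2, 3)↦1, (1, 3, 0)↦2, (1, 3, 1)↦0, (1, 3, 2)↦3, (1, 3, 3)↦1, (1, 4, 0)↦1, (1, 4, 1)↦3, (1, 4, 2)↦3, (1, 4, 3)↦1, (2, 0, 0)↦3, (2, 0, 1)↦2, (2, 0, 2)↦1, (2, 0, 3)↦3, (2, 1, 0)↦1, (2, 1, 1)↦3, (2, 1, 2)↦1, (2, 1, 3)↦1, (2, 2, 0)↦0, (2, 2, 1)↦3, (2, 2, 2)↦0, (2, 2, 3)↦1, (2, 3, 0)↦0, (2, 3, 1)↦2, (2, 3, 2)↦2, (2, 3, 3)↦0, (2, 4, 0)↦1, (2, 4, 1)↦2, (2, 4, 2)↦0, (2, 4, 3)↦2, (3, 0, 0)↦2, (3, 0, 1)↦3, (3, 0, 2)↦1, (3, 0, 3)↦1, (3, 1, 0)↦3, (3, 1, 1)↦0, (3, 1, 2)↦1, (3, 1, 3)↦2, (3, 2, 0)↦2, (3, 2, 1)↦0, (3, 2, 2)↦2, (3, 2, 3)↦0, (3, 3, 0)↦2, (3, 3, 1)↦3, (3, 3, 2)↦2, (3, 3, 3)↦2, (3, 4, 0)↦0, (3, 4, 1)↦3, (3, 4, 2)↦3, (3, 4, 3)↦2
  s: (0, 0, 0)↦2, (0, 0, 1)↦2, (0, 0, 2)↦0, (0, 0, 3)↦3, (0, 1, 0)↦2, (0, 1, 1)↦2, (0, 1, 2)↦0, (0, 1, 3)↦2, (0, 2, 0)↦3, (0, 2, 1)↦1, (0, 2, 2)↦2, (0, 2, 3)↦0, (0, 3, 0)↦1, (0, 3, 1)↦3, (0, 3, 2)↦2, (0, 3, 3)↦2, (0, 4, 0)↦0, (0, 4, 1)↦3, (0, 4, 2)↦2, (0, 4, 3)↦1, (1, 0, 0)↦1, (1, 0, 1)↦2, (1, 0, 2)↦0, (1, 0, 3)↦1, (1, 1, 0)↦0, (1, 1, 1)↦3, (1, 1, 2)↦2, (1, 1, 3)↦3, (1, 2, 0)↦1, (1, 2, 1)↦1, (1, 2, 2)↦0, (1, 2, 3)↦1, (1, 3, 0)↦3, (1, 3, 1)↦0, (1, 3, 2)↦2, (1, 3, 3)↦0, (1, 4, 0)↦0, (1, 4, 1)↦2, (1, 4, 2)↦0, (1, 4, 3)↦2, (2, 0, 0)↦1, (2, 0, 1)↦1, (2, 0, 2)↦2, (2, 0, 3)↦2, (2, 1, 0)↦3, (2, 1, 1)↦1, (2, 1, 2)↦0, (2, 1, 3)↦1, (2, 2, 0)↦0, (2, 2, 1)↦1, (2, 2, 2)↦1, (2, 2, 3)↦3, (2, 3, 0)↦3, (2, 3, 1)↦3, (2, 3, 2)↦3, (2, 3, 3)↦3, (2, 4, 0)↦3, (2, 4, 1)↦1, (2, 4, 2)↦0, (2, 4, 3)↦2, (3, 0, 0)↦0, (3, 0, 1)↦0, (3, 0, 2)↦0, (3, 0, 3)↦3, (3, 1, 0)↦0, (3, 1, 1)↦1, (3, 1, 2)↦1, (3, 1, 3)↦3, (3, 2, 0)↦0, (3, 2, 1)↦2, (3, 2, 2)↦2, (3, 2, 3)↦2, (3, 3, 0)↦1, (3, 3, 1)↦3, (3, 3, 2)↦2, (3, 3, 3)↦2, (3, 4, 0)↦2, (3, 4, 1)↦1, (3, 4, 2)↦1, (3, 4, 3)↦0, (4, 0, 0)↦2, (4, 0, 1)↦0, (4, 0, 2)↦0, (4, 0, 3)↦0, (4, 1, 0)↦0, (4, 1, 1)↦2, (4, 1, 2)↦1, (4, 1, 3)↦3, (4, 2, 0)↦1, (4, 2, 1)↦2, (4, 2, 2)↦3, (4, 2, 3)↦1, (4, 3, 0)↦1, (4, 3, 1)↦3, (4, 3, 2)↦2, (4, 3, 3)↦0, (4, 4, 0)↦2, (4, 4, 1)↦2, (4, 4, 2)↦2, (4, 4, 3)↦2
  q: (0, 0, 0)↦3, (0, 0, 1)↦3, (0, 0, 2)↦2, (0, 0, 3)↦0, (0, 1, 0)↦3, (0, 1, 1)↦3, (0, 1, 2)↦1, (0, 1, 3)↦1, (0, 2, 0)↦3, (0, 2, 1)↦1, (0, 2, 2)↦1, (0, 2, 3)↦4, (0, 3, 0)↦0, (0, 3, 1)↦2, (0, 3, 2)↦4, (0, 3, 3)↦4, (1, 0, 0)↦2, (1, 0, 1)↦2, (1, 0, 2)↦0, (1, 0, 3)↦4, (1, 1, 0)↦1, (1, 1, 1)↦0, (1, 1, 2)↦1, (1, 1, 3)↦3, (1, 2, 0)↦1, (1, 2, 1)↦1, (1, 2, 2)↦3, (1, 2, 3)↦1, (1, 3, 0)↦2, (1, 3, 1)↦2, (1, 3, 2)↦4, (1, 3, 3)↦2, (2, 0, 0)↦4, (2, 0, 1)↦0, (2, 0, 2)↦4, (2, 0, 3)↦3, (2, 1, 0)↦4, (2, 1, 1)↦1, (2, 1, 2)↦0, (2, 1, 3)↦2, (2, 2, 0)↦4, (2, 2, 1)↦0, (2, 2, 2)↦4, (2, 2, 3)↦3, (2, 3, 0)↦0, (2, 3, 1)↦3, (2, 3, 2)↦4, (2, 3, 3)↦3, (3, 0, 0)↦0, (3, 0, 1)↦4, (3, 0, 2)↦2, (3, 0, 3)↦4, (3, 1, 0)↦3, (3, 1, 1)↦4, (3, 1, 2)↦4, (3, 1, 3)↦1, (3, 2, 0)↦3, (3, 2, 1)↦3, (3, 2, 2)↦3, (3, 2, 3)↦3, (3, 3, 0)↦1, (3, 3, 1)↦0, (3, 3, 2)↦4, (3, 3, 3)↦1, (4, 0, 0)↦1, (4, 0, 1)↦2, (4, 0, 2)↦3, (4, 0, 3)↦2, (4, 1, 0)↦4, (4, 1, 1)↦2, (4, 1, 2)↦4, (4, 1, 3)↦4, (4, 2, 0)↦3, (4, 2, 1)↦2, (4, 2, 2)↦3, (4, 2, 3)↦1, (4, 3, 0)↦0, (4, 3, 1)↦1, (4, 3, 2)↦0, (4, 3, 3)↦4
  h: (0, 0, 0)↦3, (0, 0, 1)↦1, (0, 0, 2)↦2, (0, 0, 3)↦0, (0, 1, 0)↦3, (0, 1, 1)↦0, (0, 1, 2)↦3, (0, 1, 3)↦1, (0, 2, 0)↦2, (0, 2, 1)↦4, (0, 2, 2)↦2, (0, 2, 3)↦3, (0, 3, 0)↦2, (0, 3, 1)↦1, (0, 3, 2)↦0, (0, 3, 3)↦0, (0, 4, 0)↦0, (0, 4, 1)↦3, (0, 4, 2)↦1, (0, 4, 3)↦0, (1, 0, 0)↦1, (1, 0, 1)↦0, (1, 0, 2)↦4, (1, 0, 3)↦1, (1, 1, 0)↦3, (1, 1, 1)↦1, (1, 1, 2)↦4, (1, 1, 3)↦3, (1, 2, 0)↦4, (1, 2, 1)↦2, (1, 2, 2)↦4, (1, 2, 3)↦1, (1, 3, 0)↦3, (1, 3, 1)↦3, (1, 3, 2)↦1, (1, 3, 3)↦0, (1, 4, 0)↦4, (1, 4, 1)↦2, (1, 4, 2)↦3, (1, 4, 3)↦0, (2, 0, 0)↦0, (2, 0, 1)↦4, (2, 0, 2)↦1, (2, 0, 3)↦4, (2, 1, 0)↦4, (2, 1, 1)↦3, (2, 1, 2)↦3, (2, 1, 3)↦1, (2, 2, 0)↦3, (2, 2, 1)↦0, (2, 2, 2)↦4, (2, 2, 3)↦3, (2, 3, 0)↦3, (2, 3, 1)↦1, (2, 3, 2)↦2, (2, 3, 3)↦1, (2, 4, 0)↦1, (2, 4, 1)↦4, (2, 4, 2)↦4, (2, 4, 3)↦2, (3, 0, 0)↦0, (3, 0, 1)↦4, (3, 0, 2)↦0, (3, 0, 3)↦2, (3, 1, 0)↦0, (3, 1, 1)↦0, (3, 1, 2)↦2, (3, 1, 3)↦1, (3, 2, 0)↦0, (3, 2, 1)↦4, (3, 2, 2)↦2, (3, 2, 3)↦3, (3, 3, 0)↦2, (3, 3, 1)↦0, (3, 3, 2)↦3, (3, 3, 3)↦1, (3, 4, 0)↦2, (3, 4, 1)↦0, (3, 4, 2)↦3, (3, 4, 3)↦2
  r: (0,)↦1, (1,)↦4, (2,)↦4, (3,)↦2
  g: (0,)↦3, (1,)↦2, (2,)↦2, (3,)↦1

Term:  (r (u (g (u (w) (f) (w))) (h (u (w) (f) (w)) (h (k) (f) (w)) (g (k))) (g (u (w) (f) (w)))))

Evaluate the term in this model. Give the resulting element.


  w = 2
  f = 3
  w = 2
  (u (w) (f) (w)) = u(2, 3, 2) = 2
  (g (u (w) (f) (w))) = g(2,) = 2
  w = 2
  f = 3
  w = 2
  (u (w) (f) (w)) = u(2, 3, 2) = 2
  k = 0
  f = 3
  w = 2
  (h (k) (f) (w)) = h(0, 3, 2) = 0
  k = 0
  (g (k)) = g(0,) = 3
  (h (u (w) (f) (w)) (h (k) (f) (w)) (g (k))) = h(2, 0, 3) = 4
  w = 2
  f = 3
  w = 2
  (u (w) (f) (w)) = u(2, 3, 2) = 2
  (g (u (w) (f) (w))) = g(2,) = 2
  (u (g (u (w) (f) (w))) (h (u (w) (f) (w)) (h (k) (f) (w)) (g (k))) (g (u (w) (f) (w)))) = u(2, 4, 2) = 0
  (r (u (g (u (w) (f) (w))) (h (u (w) (f) (w)) (h (k) (f) (w)) (g (k))) (g (u (w) (f) (w))))) = r(0,) = 1

value = 1


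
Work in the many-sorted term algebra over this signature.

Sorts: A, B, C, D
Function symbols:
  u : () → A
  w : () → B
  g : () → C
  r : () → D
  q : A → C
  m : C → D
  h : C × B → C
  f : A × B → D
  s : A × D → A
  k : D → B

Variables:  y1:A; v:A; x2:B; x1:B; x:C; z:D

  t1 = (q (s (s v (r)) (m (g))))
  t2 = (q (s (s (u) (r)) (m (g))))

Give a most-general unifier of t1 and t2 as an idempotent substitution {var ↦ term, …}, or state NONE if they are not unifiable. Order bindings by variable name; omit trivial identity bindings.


{v ↦ (u)}


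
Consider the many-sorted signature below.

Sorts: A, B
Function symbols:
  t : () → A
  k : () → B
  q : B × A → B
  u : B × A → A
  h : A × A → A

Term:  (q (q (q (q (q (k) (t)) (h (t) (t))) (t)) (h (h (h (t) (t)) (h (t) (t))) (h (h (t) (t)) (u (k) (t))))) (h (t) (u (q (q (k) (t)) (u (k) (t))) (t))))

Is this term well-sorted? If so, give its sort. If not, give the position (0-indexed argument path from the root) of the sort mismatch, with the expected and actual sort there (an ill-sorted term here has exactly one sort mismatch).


          (k) : B
          (t) : A
        (q (k) (t)) : B
          (t) : A
          (t) : A
        (h (t) (t)) : A
      (q (q (k) (t)) (h (t) (t))) : B
      (t) : A
    (q (q (q (k) (t)) (h (t) (t))) (t)) : B
          (t) : A
          (t) : A
        (h (t) (t)) : A
          (t) : A
          (t) : A
        (h (t) (t)) : A
      (h (h (t) (t)) (h (t) (t))) : A
          (t) : A
          (t) : A
        (h (t) (t)) : A
          (k) : B
          (t) : A
        (u (k) (t)) : A
      (h (h (t) (t)) (u (k) (t))) : A
    (h (h (h (t) (t)) (h (t) (t))) (h (h (t) (t)) (u (k) (t)))) : A
  (q (q (q (q (k) (t)) (h (t) (t))) (t)) (h (h (h (t) (t)) (h (t) (t))) (h (h (t) (t)) (u (k) (t))))) : B
    (t) : A
          (k) : B
          (t) : A
        (q (k) (t)) : B
          (k) : B
          (t) : A
        (u (k) (t)) : A
      (q (q (k) (t)) (u (k) (t))) : B
      (t) : A
    (u (q (q (k) (t)) (u (k) (t))) (t)) : A
  (h (t) (u (q (q (k) (t)) (u (k) (t))) (t))) : A
(q (q (q (q (q (k) (t)) (h (t) (t))) (t)) (h (h (h (t) (t)) (h (t) (t))) (h (h (t) (t)) (u (k) (t))))) (h (t) (u (q (q (k) (t)) (u (k) (t))) (t)))) : B

well-sorted; sort = B


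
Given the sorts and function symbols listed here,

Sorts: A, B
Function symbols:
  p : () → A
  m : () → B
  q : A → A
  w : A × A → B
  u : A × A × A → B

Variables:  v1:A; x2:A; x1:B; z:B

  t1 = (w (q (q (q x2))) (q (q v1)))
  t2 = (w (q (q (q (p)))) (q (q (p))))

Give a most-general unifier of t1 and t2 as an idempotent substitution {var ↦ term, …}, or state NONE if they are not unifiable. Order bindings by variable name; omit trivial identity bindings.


{v1 ↦ (p), x2 ↦ (p)}


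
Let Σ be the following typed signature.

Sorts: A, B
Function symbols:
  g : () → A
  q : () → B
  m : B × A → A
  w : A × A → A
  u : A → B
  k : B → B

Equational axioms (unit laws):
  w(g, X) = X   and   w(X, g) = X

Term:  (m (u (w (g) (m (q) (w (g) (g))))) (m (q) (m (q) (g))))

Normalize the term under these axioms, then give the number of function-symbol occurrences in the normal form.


1. (m (u (w (g) (m (q) (w (g) (g))))) (m (q) (m (q) (g))))  →  (m (u (m (q) (w (g) (g)))) (m (q) (m (q) (g))))
2. (m (u (m (q) (w (g) (g)))) (m (q) (m (q) (g))))  →  (m (u (m (q) (g))) (m (q) (m (q) (g))))
normal form: (m (u (m (q) (g))) (m (q) (m (q) (g))))

size = 10


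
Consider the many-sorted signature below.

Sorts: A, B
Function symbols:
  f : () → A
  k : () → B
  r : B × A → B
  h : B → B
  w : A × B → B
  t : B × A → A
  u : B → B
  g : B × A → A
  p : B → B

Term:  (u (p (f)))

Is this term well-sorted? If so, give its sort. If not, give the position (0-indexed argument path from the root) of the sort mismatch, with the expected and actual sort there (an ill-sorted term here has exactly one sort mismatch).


    (f) : A
  (p (f)) : ✗ arg 0 at [0, 0] has sort A, expected B

ill-sorted at position [0, 0]: expected B, got A


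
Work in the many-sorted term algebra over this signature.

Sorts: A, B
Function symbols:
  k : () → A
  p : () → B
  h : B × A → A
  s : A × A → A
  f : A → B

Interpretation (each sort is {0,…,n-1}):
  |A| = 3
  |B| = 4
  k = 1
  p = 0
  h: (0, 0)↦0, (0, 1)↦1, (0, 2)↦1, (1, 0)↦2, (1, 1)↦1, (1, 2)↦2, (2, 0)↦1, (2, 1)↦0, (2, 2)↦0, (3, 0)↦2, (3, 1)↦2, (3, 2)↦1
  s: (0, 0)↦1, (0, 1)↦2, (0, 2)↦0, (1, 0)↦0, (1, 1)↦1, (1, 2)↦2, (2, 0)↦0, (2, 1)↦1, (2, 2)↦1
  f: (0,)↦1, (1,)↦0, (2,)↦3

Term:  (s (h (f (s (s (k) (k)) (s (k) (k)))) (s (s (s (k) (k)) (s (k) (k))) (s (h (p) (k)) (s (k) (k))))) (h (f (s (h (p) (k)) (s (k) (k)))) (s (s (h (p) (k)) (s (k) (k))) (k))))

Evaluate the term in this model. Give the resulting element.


value = 1

  k = 1
  k = 1
  (s (k) (k)) = s(1, 1) = 1
  k = 1
  k = 1
  (s (k) (k)) = s(1, 1) = 1
  (s (s (k) (k)) (s (k) (k))) = s(1, 1) = 1
  (f (s (s (k) (k)) (s (k) (k)))) = f(1,) = 0
  k = 1
  k = 1
  (s (k) (k)) = s(1, 1) = 1
  k = 1
  k = 1
  (s (k) (k)) = s(1, 1) = 1
  (s (s (k) (k)) (s (k) (k))) = s(1, 1) = 1
  p = 0
  k = 1
  (h (p) (k)) = h(0, 1) = 1
  k = 1
  k = 1
  (s (k) (k)) = s(1, 1) = 1
  (s (h (p) (k)) (s (k) (k))) = s(1, 1) = 1
  (s (s (s (k) (k)) (s (k) (k))) (s (h (p) (k)) (s (k) (k)))) = s(1, 1) = 1
  (h (f (s (s (k) (k)) (s (k) (k)))) (s (s (s (k) (k)) (s (k) (k))) (s (h (p) (k)) (s (k) (k))))) = h(0, 1) = 1
  p = 0
  k = 1
  (h (p) (k)) = h(0, 1) = 1
  k = 1
  k = 1
  (s (k) (k)) = s(1, 1) = 1
  (s (h (p) (k)) (s (k) (k))) = s(1, 1) = 1
  (f (s (h (p) (k)) (s (k) (k)))) = f(1,) = 0
  p = 0
  k = 1
  (h (p) (k)) = h(0, 1) = 1
  k = 1
  k = 1
  (s (k) (k)) = s(1, 1) = 1
  (s (h (p) (k)) (s (k) (k))) = s(1, 1) = 1
  k = 1
  (s (s (h (p) (k)) (s (k) (k))) (k)) = s(1, 1) = 1
  (h (f (s (h (p) (k)) (s (k) (k)))) (s (s (h (p) (k)) (s (k) (k))) (k))) = h(0, 1) = 1
  (s (h (f (s (s (k) (k)) (s (k) (k)))) (s (s (s (k) (k)) (s (k) (k))) (s (h (p) (k)) (s (k) (k))))) (h (f (s (h (p) (k)) (s (k) (k)))) (s (s (h (p) (k)) (s (k) (k))) (k)))) = s(1, 1) = 1


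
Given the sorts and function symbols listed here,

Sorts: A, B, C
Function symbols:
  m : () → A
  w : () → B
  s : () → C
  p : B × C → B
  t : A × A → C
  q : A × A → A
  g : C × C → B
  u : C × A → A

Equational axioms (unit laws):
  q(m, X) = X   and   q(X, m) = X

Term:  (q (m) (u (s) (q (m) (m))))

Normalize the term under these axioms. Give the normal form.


normal form = (u (s) (m))

1. (q (m) (u (s) (q (m) (m))))  →  (u (s) (q (m) (m)))
2. (u (s) (q (m) (m)))  →  (u (s) (m))


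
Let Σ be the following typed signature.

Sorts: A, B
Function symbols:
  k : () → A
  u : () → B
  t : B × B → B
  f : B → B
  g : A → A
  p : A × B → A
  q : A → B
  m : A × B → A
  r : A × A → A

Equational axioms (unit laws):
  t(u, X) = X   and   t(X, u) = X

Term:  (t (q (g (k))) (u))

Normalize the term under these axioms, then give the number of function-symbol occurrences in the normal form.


1. (t (q (g (k))) (u))  →  (q (g (k)))
normal form: (q (g (k)))

size = 3


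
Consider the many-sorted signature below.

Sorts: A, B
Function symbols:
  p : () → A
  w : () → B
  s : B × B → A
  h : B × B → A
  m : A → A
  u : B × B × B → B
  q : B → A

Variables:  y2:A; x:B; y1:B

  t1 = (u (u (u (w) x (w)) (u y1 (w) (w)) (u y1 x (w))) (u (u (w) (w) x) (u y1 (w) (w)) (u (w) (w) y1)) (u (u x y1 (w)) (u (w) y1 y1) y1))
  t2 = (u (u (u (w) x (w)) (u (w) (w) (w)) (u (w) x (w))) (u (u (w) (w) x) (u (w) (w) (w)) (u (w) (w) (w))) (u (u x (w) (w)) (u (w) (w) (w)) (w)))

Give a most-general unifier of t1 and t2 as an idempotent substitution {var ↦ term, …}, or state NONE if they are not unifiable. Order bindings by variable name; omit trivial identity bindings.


{y1 ↦ (w)}


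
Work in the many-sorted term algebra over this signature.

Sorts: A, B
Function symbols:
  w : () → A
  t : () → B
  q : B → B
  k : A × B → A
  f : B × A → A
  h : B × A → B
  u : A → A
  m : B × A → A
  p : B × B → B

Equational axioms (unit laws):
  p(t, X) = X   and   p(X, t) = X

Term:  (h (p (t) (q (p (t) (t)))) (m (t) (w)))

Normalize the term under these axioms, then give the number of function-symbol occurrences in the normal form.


1. (h (p (t) (q (p (t) (t)))) (m (t) (w)))  →  (h (q (p (t) (t))) (m (t) (w)))
2. (h (q (p (t) (t))) (m (t) (w)))  →  (h (q (t)) (m (t) (w)))
normal form: (h (q (t)) (m (t) (w)))

size = 6


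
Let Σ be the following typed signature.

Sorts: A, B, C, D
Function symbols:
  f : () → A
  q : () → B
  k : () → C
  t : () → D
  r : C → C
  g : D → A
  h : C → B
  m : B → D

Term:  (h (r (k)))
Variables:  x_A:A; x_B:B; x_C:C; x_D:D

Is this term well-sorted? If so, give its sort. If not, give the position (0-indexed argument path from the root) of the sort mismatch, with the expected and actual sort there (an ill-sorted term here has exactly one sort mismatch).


well-sorted; sort = B

    (k) : C
  (r (k)) : C
(h (r (k))) : B


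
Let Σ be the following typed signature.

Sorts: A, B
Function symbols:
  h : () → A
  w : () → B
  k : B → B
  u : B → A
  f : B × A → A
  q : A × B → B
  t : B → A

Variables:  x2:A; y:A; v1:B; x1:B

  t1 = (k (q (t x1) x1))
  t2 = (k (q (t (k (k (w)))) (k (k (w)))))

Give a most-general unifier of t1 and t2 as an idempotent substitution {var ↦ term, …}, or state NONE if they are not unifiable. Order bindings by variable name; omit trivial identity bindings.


{x1 ↦ (k (k (w)))}


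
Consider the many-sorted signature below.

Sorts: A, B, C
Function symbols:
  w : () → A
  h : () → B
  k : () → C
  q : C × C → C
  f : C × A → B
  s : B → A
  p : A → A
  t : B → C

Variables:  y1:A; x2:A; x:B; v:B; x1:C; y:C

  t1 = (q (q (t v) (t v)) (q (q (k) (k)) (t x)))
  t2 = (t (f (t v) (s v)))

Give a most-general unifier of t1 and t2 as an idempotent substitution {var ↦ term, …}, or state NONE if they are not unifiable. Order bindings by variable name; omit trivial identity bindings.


NONE (not unifiable)

head clash or occurs-check failure — not unifiable


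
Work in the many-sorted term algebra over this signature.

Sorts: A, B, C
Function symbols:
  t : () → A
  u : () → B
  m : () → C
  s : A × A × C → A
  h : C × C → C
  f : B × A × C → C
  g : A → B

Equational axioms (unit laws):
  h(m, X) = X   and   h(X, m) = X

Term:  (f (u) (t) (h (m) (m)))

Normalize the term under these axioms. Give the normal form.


1. (f (u) (t) (h (m) (m)))  →  (f (u) (t) (m))

normal form = (f (u) (t) (m))


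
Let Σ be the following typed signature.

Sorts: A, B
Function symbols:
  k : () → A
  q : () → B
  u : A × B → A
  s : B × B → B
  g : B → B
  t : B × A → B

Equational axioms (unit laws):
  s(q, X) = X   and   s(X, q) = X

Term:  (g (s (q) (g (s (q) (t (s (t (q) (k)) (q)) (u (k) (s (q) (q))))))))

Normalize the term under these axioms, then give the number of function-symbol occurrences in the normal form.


size = 9

1. (g (s (q) (g (s (q) (t (s (t (q) (k)) (q)) (u (k) (s (q) (q))))))))  →  (g (g (s (q) (t (s (t (q) (k)) (q)) (u (k) (s (q) (q)))))))
2. (g (g (s (q) (t (s (t (q) (k)) (q)) (u (k) (s (q) (q)))))))  →  (g (g (t (s (t (q) (k)) (q)) (u (k) (s (q) (q))))))
3. (g (g (t (s (t (q) (k)) (q)) (u (k) (s (q) (q))))))  →  (g (g (t (t (q) (k)) (u (k) (s (q) (q))))))
4. (g (g (t (t (q) (k)) (u (k) (s (q) (q))))))  →  (g (g (t (t (q) (k)) (u (k) (q)))))
normal form: (g (g (t (t (q) (k)) (u (k) (q)))))


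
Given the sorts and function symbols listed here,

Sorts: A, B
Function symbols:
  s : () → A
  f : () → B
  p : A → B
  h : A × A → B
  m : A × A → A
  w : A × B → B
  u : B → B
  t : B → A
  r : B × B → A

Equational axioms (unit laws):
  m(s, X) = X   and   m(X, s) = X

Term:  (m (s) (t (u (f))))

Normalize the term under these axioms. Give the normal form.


normal form = (t (u (f)))

1. (m (s) (t (u (f))))  →  (t (u (f)))


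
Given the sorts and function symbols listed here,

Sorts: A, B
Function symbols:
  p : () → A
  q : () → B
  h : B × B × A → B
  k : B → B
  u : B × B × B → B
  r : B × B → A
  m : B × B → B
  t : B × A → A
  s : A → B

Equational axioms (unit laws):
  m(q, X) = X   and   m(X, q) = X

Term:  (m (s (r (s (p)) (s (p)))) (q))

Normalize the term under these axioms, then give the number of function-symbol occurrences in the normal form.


1. (m (s (r (s (p)) (s (p)))) (q))  →  (s (r (s (p)) (s (p))))
normal form: (s (r (s (p)) (s (p))))

size = 6


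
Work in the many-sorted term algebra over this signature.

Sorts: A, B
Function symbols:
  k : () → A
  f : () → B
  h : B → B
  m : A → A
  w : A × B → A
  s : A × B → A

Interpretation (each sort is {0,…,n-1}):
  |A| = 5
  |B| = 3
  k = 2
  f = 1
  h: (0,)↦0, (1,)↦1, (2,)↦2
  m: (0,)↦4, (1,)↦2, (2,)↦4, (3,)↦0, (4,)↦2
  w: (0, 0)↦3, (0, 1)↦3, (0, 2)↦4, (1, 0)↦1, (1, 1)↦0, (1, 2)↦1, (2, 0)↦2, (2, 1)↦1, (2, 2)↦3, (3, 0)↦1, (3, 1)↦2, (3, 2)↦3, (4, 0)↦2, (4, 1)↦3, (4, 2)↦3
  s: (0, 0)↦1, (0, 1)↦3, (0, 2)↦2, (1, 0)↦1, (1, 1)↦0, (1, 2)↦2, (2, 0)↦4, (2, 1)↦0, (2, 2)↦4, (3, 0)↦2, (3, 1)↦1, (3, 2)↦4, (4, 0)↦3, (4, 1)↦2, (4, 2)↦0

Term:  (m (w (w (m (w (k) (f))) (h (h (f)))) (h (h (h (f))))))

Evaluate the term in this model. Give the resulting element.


value = 4

  k = 2
  f = 1
  (w (k) (f)) = w(2, 1) = 1
  (m (w (k) (f))) = m(1,) = 2
  f = 1
  (h (f)) = h(1,) = 1
  (h (h (f))) = h(1,) = 1
  (w (m (w (k) (f))) (h (h (f)))) = w(2, 1) = 1
  f = 1
  (h (f)) = h(1,) = 1
  (h (h (f))) = h(1,) = 1
  (h (h (h (f)))) = h(1,) = 1
  (w (w (m (w (k) (f))) (h (h (f)))) (h (h (h (f))))) = w(1, 1) = 0
  (m (w (w (m (w (k) (f))) (h (h (f)))) (h (h (h (f)))))) = m(0,) = 4


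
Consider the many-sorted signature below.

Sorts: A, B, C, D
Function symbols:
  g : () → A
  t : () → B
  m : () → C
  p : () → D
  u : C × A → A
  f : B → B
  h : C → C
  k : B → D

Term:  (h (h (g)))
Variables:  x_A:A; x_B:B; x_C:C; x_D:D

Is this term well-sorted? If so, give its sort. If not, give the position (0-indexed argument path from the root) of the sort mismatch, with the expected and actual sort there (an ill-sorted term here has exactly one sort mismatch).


ill-sorted at position [0, 0]: expected C, got A

    (g) : A
  (h (g)) : ✗ arg 0 at [0, 0] has sort A, expected C


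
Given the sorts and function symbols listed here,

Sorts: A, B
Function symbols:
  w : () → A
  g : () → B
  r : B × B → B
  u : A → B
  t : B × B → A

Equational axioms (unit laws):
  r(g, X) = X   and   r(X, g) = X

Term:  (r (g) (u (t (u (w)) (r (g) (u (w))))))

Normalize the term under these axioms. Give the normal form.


1. (r (g) (u (t (u (w)) (r (g) (u (w))))))  →  (u (t (u (w)) (r (g) (u (w)))))
2. (u (t (u (w)) (r (g) (u (w)))))  →  (u (t (u (w)) (u (w))))

normal form = (u (t (u (w)) (u (w))))


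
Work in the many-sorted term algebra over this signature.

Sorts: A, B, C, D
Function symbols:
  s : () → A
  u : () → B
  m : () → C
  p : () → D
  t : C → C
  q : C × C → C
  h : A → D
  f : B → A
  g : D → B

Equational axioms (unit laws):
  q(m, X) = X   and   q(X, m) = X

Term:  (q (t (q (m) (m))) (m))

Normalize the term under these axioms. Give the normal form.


normal form = (t (m))

1. (q (t (q (m) (m))) (m))  →  (t (q (m) (m)))
2. (t (q (m) (m)))  →  (t (m))


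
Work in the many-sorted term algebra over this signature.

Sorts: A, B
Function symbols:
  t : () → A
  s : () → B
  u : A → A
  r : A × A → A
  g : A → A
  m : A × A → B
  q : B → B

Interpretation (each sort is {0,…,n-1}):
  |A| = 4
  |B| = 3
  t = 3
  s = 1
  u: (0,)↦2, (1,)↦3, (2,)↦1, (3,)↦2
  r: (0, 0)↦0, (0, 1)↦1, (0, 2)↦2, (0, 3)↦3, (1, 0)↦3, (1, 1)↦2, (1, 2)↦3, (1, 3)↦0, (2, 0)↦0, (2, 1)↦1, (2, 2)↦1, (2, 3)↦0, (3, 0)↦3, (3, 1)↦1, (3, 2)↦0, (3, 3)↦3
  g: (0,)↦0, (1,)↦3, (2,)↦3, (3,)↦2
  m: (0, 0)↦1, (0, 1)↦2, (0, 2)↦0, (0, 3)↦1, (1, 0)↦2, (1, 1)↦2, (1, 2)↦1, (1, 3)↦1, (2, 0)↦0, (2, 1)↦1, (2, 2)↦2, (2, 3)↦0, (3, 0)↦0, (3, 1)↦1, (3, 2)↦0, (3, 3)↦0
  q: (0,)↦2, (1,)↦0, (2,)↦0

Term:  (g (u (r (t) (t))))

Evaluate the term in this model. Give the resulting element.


  t = 3
  t = 3
  (r (t) (t)) = r(3, 3) = 3
  (u (r (t) (t))) = u(3,) = 2
  (g (u (r (t) (t)))) = g(2,) = 3

value = 3


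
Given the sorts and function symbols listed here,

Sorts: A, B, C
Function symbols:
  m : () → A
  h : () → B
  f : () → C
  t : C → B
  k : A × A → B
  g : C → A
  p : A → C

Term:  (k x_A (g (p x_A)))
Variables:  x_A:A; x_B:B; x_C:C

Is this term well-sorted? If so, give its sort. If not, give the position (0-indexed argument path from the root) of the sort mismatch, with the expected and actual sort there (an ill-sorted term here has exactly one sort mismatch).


well-sorted; sort = B

  x_A : A
      x_A : A
    (p x_A) : C
  (g (p x_A)) : A
(k x_A (g (p x_A))) : B
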